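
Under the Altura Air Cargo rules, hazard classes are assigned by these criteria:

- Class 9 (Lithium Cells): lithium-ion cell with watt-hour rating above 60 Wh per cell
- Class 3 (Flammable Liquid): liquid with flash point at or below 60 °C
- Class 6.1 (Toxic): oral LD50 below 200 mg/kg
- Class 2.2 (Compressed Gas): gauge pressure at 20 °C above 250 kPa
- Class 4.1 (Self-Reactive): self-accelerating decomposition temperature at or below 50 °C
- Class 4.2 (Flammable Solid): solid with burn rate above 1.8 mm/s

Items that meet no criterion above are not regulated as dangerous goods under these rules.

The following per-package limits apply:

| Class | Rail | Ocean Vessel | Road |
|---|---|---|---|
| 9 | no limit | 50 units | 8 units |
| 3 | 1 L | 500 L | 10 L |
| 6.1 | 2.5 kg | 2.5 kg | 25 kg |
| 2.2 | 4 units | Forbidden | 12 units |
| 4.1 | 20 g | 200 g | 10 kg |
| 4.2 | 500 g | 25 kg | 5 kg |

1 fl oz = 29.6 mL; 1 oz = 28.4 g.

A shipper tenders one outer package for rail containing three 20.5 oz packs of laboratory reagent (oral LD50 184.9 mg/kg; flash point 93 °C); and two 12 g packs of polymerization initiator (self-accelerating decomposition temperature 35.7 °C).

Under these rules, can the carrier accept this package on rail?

No

Oral LD50 184.9 mg/kg meets the Class 6.1 criterion (Toxic), so the laboratory reagent is Class 6.1.
The polymerization initiator has self-accelerating decomposition temperature 35.7 °C, which is ≤ 50 °C, so it is Class 4.1 (Self-Reactive).
Class 6.1 quantity: three 20.5 oz packs = 1746.6 g.
That is within the Class 6.1 rail limit of 2.5 kg.
Class 4.1 quantity: two 12 g packs = 24 g.
24 g exceeds the rail limit of 20 g for Class 4.1.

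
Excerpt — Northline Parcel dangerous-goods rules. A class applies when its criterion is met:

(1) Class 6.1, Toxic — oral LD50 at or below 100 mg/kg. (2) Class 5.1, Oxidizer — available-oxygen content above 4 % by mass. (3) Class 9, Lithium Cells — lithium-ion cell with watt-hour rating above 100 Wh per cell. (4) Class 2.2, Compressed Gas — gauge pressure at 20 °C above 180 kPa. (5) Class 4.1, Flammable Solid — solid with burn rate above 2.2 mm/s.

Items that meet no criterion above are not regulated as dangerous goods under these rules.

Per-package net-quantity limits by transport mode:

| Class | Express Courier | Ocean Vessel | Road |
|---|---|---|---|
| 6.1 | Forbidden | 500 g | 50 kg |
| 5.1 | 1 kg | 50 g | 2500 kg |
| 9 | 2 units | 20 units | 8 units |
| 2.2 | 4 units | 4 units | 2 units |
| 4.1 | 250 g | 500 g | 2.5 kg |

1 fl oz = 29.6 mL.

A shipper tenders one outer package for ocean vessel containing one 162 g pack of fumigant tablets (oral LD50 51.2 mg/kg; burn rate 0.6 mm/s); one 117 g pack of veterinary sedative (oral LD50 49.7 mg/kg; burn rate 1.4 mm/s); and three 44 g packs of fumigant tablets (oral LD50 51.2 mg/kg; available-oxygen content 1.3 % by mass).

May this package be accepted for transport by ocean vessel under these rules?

The fumigant tablets have oral LD50 51.2 mg/kg, which is ≤ 100 mg/kg, so they are Class 6.1 (Toxic).
Veterinary sedative: oral LD50 49.7 mg/kg ≤ 100 mg/kg → Class 6.1 (Toxic).
With oral LD50 51.2 mg/kg (≤ 100 mg/kg), the fumigant tablets fall in Class 6.1.
Total Class 6.1: 162 g + 117 g + (three 44 g packs = 132 g) = 411 g.
411 g ≤ 500 g (ocean vessel limit, Class 6.1) — within limit.

Yes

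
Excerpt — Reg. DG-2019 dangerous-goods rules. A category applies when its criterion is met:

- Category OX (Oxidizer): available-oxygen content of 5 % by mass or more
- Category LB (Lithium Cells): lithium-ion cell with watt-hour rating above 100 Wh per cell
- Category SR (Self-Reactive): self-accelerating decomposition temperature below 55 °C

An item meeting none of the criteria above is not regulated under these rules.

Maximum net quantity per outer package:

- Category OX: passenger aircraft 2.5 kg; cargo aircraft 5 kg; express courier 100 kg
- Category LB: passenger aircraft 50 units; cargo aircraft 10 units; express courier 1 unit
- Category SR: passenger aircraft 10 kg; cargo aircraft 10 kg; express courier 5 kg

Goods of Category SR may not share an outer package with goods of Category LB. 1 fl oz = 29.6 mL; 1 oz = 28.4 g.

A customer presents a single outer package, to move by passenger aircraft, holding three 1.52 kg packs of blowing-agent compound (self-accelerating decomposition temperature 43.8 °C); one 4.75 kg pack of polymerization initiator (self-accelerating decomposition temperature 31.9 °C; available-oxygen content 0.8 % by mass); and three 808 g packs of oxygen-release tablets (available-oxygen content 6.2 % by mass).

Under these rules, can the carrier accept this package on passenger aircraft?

Blowing-agent compound: self-accelerating decomposition temperature 43.8 °C < 55 °C → Category SR (Self-Reactive).
Polymerization initiator: self-accelerating decomposition temperature 31.9 °C < 55 °C → Category SR (Self-Reactive).
With available-oxygen content 6.2 % by mass (≥ 5 % by mass), the oxygen-release tablets fall in Category OX.
Category SR net quantity: (three 1.52 kg packs = 4.56 kg) + 4.75 kg = 9.31 kg.
That is within the Category SR passenger aircraft limit of 10 kg.
Category OX quantity: three 808 g packs = 2.424 kg.
2.424 kg ≤ 2.5 kg (passenger aircraft limit, Category OX) — within limit.
The segregation rule (Category SR with Category LB) does not apply to Category SR with Category OX.
Every hazard category is within its passenger aircraft limit and no segregation rule is violated.

Yes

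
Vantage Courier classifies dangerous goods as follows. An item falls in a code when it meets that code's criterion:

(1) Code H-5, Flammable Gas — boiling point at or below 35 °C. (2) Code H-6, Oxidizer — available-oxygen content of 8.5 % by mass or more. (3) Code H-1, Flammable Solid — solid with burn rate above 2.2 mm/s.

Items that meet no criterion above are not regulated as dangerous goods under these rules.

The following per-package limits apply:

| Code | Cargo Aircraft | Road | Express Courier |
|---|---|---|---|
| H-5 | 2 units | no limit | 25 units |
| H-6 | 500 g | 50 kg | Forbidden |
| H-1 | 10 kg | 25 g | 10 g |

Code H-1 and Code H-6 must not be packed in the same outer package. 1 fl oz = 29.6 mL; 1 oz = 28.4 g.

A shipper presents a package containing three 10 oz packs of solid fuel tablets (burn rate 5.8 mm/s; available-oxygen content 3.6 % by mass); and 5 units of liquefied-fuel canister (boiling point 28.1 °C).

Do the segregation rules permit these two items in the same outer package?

The solid fuel tablets have burn rate 5.8 mm/s, which is > 2.2 mm/s, so they are Code H-1 (Flammable Solid).
Liquefied-fuel canister: boiling point 28.1 °C ≤ 35 °C → Code H-5 (Flammable Gas).
No segregation rule bars Code H-1 with Code H-5.

Yes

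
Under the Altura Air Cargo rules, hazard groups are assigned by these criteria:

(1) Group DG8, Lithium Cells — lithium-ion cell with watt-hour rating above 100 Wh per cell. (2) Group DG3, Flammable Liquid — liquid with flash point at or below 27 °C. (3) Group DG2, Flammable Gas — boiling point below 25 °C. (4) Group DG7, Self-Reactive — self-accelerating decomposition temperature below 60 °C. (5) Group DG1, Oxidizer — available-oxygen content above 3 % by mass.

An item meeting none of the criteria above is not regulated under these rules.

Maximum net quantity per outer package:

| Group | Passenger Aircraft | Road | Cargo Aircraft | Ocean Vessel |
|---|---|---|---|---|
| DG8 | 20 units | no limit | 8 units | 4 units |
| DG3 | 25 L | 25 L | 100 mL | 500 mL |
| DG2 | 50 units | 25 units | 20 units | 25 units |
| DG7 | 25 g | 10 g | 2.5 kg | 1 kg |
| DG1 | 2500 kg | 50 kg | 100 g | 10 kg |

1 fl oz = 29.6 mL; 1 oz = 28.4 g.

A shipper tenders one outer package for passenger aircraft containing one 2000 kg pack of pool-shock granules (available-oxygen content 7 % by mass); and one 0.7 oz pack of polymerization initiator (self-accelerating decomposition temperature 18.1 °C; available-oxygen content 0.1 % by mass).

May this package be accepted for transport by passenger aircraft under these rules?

Yes

The pool-shock granules have available-oxygen content 7 % by mass, which is > 3 % by mass, so they are Group DG1 (Oxidizer).
Self-accelerating decomposition temperature 18.1 °C meets the Group DG7 criterion (Self-Reactive), so the polymerization initiator is Group DG7.
Group DG7 quantity: one 0.7 oz pack = 19.88 g.
19.88 g is within the passenger aircraft limit of 25 g for Group DG7.
Group DG1 quantity: 2000 kg.
2000 kg is within the passenger aircraft limit of 2500 kg for Group DG1.
Every hazard group is within its passenger aircraft limit and no segregation rule is violated.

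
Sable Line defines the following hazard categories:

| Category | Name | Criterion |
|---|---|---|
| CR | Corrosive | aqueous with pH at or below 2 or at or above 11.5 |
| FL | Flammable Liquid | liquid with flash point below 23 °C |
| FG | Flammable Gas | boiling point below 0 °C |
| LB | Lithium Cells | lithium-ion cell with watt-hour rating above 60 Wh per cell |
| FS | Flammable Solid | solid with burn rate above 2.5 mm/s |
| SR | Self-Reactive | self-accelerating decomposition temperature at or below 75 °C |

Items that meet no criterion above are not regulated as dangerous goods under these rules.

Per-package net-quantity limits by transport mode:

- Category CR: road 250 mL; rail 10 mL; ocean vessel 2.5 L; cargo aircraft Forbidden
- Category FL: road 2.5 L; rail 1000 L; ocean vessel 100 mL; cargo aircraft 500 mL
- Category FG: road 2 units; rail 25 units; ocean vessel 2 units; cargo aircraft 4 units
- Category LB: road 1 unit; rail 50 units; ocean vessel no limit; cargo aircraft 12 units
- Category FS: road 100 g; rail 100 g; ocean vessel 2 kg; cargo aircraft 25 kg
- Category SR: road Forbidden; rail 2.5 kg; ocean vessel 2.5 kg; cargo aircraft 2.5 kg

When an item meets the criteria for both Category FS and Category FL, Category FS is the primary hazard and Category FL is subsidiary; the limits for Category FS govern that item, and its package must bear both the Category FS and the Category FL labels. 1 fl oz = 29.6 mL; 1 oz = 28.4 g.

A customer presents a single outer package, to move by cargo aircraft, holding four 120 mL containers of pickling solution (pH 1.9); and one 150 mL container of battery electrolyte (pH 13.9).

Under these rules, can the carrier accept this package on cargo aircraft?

pH 1.9 meets the Category CR criterion (Corrosive), so the pickling solution is Category CR.
The battery electrolyte has pH 13.9, which is ≥ 11.5, so it is Category CR (Corrosive).
Total Category CR: (four 120 mL containers = 480 mL) + 150 mL = 630 mL.
Category CR is Forbidden by cargo aircraft.

No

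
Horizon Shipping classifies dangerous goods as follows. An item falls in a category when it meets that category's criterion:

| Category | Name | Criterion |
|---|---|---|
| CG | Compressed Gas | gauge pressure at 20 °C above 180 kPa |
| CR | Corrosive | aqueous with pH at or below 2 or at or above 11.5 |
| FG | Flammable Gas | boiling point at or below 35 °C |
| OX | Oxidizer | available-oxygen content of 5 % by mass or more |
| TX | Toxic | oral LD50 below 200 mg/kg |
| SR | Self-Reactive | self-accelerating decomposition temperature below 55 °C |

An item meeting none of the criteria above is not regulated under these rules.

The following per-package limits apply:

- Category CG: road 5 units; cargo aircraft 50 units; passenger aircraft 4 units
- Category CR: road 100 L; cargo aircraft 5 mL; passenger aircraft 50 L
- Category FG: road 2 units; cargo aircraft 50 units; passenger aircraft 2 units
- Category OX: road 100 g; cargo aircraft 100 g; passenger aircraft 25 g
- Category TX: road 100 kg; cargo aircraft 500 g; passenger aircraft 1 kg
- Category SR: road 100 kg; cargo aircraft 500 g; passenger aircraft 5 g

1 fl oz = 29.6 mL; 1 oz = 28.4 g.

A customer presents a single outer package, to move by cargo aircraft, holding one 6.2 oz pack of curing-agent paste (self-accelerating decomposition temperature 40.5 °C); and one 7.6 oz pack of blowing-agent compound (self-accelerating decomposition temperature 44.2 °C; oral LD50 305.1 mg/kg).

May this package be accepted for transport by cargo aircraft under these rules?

Yes

Curing-agent paste: self-accelerating decomposition temperature 40.5 °C < 55 °C → Category SR (Self-Reactive).
The blowing-agent compound has self-accelerating decomposition temperature 44.2 °C, which is < 55 °C, so it is Category SR (Self-Reactive).
Category SR net quantity: (one 6.2 oz pack = 176.08 g) + (one 7.6 oz pack = 215.84 g) = 391.92 g.
That is within the Category SR cargo aircraft limit of 500 g.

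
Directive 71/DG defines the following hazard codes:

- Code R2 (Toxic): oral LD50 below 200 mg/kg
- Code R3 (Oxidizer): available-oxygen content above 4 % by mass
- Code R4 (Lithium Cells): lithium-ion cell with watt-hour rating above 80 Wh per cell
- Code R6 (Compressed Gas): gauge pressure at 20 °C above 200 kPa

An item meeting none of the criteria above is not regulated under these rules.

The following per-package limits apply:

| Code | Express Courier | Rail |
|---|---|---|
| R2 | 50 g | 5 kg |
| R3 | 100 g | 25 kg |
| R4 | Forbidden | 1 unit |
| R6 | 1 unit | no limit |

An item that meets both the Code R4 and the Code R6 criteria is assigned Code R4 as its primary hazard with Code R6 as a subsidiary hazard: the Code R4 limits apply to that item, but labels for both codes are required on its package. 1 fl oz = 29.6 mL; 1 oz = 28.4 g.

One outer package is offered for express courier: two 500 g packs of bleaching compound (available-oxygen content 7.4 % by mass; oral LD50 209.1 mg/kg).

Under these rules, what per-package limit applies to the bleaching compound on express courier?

With available-oxygen content 7.4 % by mass (> 4 % by mass), the bleaching compound falls in Code R3.
The express courier limit for Code R3 is 100 g.

100 g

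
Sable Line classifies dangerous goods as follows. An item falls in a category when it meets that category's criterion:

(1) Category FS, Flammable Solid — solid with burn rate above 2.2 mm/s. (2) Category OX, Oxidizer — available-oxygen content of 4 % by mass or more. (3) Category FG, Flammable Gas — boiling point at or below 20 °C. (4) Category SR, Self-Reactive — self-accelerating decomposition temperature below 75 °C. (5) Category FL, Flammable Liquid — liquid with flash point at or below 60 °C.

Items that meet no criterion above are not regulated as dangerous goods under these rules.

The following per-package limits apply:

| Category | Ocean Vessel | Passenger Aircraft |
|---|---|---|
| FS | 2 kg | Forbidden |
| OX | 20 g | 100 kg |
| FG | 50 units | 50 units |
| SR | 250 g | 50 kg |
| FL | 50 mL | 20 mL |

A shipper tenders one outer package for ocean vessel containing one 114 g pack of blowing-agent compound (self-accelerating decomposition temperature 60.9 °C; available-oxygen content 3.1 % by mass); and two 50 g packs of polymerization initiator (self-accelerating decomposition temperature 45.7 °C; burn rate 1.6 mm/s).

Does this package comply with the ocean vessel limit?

The blowing-agent compound has self-accelerating decomposition temperature 60.9 °C, which is < 75 °C, so it is Category SR (Self-Reactive).
Self-accelerating decomposition temperature 45.7 °C meets the Category SR criterion (Self-Reactive), so the polymerization initiator is Category SR.
Total Category SR: 114 g + (two 50 g packs = 100 g) = 214 g.
That is within the Category SR ocean vessel limit of 250 g.

Yes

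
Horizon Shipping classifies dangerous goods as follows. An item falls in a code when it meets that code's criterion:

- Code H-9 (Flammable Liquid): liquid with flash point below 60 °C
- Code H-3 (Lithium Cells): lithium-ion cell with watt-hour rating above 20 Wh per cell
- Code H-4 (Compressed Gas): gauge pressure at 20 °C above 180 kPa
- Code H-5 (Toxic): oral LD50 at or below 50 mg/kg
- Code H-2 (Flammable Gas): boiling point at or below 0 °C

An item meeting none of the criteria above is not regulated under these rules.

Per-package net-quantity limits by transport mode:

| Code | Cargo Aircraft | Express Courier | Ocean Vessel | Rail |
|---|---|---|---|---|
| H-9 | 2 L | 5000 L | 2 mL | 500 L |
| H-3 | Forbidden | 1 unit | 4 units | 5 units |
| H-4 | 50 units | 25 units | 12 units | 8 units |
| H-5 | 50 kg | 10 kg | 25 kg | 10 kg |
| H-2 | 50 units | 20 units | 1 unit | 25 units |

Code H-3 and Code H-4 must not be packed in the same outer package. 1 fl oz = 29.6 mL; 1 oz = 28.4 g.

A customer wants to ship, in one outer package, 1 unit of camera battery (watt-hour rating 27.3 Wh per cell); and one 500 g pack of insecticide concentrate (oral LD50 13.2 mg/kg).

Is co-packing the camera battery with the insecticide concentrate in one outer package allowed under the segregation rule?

With watt-hour rating 27.3 Wh per cell (> 20 Wh per cell), the camera battery falls in Code H-3.
Oral LD50 13.2 mg/kg meets the Code H-5 criterion (Toxic), so the insecticide concentrate is Code H-5.
No segregation rule bars Code H-3 with Code H-5.

Yes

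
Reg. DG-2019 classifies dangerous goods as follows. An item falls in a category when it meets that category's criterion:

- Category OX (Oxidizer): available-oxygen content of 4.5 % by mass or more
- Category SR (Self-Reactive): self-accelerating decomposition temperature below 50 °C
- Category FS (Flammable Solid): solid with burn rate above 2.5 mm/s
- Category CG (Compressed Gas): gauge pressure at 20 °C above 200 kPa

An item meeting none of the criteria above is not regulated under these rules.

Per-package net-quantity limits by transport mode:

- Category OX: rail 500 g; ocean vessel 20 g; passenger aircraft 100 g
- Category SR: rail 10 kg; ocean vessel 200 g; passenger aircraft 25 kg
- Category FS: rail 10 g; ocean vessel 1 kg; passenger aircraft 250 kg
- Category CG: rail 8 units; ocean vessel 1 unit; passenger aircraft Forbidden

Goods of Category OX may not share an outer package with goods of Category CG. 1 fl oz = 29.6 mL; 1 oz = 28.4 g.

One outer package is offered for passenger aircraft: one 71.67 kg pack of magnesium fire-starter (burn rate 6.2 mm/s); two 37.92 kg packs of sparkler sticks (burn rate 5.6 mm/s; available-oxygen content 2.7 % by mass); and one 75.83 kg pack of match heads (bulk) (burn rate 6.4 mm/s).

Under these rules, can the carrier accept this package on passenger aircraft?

The magnesium fire-starter has burn rate 6.2 mm/s, which is > 2.5 mm/s, so it is Category FS (Flammable Solid).
Sparkler sticks: burn rate 5.6 mm/s > 2.5 mm/s → Category FS (Flammable Solid).
Burn rate 6.4 mm/s meets the Category FS criterion (Flammable Solid), so the match heads (bulk) are Category FS.
Category FS net quantity: 71.67 kg + (two 37.92 kg packs = 75.84 kg) + 75.83 kg = 223.34 kg.
That is within the Category FS passenger aircraft limit of 250 kg.

Yes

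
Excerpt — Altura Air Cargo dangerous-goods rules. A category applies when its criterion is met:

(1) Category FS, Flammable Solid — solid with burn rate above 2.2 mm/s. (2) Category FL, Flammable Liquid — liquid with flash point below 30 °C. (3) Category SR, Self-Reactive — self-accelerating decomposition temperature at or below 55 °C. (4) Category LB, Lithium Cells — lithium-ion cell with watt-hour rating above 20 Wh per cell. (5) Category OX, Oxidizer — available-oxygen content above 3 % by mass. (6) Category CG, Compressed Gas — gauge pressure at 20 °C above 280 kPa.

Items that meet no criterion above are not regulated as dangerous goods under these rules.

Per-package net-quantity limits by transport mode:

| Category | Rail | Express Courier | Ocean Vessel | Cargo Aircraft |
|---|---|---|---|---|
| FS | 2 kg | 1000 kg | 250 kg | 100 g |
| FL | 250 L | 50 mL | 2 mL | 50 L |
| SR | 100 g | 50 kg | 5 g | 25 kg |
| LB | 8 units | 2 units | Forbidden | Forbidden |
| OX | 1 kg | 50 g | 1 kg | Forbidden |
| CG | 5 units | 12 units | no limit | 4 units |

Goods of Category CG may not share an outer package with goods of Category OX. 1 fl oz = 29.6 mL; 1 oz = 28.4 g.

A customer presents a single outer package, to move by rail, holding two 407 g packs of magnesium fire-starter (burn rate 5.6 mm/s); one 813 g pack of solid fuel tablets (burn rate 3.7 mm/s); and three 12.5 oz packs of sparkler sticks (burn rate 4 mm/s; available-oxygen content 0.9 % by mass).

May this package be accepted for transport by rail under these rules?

The magnesium fire-starter has burn rate 5.6 mm/s, which is > 2.2 mm/s, so it is Category FS (Flammable Solid).
The solid fuel tablets have burn rate 3.7 mm/s, which is > 2.2 mm/s, so they are Category FS (Flammable Solid).
The sparkler sticks have burn rate 4 mm/s, which is > 2.2 mm/s, so they are Category FS (Flammable Solid).
Total Category FS: (two 407 g packs = 814 g) + 813 g + (three 12.5 oz packs = 1.065 kg) = 2.692 kg.
2.692 kg exceeds the rail limit of 2 kg for Category FS.

No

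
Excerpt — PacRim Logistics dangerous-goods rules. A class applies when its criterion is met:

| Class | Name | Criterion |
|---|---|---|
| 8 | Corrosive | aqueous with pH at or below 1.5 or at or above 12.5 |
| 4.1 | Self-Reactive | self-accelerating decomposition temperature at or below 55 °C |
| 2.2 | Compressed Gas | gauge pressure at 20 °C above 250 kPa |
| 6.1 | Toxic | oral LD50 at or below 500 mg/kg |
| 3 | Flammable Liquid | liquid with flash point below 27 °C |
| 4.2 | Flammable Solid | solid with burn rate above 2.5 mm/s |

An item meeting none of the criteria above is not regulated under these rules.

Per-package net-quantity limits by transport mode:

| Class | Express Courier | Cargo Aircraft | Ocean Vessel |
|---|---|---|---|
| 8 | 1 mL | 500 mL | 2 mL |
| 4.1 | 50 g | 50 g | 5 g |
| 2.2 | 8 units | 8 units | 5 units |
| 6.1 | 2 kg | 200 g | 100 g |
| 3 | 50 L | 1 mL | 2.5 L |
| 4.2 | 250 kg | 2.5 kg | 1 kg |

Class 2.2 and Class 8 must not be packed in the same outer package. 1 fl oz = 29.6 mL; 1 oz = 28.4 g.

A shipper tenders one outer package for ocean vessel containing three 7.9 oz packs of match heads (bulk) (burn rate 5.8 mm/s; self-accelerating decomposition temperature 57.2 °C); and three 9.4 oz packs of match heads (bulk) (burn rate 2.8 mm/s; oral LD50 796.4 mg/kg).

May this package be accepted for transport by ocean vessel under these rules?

The match heads (bulk) have burn rate 5.8 mm/s, which is > 2.5 mm/s, so they are Class 4.2 (Flammable Solid).
Match heads (bulk): burn rate 2.8 mm/s > 2.5 mm/s → Class 4.2 (Flammable Solid).
Total Class 4.2: (three 7.9 oz packs = 673.08 g) + (three 9.4 oz packs = 800.88 g) = 1473.96 g.
1473.96 g exceeds the ocean vessel limit of 1 kg for Class 4.2.

No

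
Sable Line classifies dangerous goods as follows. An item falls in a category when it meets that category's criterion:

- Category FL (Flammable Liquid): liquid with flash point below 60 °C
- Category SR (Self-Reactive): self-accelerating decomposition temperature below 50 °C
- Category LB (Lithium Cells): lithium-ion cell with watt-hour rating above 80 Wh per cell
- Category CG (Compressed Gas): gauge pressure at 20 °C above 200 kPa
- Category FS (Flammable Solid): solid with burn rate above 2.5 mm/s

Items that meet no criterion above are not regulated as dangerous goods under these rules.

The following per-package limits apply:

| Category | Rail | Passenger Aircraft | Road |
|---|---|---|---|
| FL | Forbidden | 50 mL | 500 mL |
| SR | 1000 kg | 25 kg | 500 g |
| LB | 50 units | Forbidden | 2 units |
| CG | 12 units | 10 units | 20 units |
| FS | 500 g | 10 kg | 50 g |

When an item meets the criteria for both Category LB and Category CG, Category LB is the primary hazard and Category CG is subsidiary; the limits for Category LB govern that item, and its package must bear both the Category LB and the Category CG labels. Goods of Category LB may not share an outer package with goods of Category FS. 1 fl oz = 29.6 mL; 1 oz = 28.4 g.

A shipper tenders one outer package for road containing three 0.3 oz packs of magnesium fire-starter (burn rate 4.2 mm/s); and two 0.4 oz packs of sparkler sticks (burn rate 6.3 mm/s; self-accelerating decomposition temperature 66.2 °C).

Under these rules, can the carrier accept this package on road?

Yes

With burn rate 4.2 mm/s (> 2.5 mm/s), the magnesium fire-starter falls in Category FS.
Sparkler sticks: burn rate 6.3 mm/s > 2.5 mm/s → Category FS (Flammable Solid).
Category FS net quantity: (three 0.3 oz packs = 25.56 g) + (two 0.4 oz packs = 22.72 g) = 48.28 g.
48.28 g is within the road limit of 50 g for Category FS.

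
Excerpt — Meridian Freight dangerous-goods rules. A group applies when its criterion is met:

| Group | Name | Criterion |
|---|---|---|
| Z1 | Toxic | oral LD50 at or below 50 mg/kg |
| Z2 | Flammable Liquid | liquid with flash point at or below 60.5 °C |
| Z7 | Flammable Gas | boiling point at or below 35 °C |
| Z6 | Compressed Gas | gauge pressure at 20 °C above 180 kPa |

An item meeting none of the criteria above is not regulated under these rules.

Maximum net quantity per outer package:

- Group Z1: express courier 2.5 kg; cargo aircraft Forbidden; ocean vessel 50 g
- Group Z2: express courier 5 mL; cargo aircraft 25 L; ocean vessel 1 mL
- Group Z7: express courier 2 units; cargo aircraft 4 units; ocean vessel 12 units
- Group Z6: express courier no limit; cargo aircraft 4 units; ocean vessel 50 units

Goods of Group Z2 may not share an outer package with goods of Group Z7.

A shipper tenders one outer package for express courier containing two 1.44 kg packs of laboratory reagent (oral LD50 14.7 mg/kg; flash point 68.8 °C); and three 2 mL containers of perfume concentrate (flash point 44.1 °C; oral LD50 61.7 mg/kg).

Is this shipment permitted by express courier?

Oral LD50 14.7 mg/kg meets the Group Z1 criterion (Toxic), so the laboratory reagent is Group Z1.
With flash point 44.1 °C (≤ 60.5 °C), the perfume concentrate falls in Group Z2.
Group Z2 quantity: three 2 mL containers = 6 mL.
6 mL > 5 mL (express courier limit, Group Z2) — over the limit.
Group Z1 quantity: two 1.44 kg packs = 2.88 kg.
That exceeds the Group Z1 express courier limit of 2.5 kg.
The segregation rule (Group Z2 with Group Z7) does not apply to Group Z2 with Group Z1.

No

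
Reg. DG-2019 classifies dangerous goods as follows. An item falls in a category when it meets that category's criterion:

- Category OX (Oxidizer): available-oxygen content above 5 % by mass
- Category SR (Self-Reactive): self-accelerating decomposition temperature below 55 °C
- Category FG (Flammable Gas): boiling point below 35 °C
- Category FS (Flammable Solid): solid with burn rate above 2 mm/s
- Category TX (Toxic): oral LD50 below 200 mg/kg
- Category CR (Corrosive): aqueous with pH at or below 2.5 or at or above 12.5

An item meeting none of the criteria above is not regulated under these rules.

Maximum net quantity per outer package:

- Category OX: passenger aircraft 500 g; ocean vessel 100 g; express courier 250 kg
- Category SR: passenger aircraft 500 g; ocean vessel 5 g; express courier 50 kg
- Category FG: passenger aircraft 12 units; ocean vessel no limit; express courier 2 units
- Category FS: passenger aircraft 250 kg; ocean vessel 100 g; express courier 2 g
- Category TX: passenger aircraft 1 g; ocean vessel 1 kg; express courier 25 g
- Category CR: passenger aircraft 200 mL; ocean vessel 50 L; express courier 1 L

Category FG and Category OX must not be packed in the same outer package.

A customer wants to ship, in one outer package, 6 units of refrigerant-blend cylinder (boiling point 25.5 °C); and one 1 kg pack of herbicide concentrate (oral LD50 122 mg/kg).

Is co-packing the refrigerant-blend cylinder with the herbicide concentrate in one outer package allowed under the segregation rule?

Yes

Boiling point 25.5 °C meets the Category FG criterion (Flammable Gas), so the refrigerant-blend cylinder is Category FG.
With oral LD50 122 mg/kg (< 200 mg/kg), the herbicide concentrate falls in Category TX.
No segregation rule bars Category FG with Category TX.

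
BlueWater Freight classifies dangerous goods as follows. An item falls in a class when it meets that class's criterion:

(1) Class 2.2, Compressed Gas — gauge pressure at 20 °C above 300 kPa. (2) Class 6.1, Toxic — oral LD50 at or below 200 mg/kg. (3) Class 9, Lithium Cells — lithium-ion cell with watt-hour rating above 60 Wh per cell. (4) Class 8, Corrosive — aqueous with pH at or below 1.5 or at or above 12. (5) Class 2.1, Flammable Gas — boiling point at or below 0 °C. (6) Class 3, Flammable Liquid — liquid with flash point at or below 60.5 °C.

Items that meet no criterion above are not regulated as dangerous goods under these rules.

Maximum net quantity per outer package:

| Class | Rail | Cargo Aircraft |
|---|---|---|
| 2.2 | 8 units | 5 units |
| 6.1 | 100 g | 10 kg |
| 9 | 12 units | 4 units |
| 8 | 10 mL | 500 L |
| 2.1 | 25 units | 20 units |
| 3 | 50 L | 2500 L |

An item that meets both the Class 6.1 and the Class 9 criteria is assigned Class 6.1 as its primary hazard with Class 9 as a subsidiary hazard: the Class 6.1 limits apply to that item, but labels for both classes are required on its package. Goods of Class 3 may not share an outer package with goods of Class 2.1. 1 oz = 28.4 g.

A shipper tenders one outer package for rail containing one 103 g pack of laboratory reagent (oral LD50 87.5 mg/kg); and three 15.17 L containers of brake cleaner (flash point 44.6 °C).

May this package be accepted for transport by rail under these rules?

Laboratory reagent: oral LD50 87.5 mg/kg ≤ 200 mg/kg → Class 6.1 (Toxic).
The brake cleaner has flash point 44.6 °C, which is ≤ 60.5 °C, so it is Class 3 (Flammable Liquid).
Class 3 quantity: three 15.17 L containers = 45.51 L.
45.51 L is within the rail limit of 50 L for Class 3.
Class 6.1 quantity: 103 g.
103 g > 100 g (rail limit, Class 6.1) — over the limit.
The segregation rule (Class 3 with Class 2.1) does not apply to Class 3 with Class 6.1.

No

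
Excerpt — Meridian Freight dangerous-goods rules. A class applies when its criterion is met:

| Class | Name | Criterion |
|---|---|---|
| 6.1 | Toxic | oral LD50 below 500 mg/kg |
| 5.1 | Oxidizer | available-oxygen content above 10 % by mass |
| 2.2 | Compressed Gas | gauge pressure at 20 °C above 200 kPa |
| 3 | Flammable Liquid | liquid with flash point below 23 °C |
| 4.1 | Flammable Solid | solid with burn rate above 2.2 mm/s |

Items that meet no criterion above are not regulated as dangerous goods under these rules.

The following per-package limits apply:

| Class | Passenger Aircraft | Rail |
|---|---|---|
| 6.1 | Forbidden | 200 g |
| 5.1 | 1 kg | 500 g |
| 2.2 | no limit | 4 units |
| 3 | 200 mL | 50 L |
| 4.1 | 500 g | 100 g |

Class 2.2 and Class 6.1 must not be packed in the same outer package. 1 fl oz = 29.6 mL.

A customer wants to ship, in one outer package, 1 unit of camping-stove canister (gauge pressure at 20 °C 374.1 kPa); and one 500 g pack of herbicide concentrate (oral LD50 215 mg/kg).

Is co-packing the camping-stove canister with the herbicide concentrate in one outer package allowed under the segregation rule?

No

The camping-stove canister has gauge pressure at 20 °C 374.1 kPa, which is > 200 kPa, so it is Class 2.2 (Compressed Gas).
Herbicide concentrate: oral LD50 215 mg/kg < 500 mg/kg → Class 6.1 (Toxic).
Class 2.2 and Class 6.1 may not share an outer package.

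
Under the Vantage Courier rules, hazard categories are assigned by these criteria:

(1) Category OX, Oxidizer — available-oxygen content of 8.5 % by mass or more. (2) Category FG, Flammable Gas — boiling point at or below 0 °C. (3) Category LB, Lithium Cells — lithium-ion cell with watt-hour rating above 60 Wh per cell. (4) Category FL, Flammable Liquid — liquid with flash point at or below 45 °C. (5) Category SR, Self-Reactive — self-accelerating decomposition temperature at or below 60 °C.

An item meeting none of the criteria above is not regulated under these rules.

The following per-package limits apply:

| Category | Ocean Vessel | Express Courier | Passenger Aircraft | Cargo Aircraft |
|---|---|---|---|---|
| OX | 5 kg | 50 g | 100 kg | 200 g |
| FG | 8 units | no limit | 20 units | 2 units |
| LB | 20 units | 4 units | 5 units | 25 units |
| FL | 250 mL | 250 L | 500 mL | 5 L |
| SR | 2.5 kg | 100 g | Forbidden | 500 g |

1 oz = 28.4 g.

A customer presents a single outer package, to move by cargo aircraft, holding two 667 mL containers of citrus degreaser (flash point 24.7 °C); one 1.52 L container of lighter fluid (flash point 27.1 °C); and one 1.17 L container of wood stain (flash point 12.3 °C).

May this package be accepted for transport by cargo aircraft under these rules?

Yes

Flash point 24.7 °C meets the Category FL criterion (Flammable Liquid), so the citrus degreaser is Category FL.
Lighter fluid: flash point 27.1 °C ≤ 45 °C → Category FL (Flammable Liquid).
Flash point 12.3 °C meets the Category FL criterion (Flammable Liquid), so the wood stain is Category FL.
Category FL net quantity: (two 667 mL containers = 1.334 L) + 1.52 L + 1.17 L = 4.024 L.
4.024 L is within the cargo aircraft limit of 5 L for Category FL.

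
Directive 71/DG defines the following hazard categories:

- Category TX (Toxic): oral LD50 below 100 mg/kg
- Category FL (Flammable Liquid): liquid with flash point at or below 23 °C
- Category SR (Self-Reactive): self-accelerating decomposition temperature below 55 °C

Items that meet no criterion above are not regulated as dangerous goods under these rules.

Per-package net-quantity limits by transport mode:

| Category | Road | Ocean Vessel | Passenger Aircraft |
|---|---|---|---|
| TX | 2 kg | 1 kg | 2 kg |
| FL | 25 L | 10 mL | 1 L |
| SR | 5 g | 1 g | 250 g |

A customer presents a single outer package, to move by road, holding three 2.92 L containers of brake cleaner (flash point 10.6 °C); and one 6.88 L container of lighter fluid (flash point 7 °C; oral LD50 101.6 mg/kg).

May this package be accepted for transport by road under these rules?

With flash point 10.6 °C (≤ 23 °C), the brake cleaner falls in Category FL.
The lighter fluid has flash point 7 °C, which is ≤ 23 °C, so it is Category FL (Flammable Liquid).
Category FL net quantity: (three 2.92 L containers = 8.76 L) + 6.88 L = 15.64 L.
15.64 L is within the road limit of 25 L for Category FL.

Yes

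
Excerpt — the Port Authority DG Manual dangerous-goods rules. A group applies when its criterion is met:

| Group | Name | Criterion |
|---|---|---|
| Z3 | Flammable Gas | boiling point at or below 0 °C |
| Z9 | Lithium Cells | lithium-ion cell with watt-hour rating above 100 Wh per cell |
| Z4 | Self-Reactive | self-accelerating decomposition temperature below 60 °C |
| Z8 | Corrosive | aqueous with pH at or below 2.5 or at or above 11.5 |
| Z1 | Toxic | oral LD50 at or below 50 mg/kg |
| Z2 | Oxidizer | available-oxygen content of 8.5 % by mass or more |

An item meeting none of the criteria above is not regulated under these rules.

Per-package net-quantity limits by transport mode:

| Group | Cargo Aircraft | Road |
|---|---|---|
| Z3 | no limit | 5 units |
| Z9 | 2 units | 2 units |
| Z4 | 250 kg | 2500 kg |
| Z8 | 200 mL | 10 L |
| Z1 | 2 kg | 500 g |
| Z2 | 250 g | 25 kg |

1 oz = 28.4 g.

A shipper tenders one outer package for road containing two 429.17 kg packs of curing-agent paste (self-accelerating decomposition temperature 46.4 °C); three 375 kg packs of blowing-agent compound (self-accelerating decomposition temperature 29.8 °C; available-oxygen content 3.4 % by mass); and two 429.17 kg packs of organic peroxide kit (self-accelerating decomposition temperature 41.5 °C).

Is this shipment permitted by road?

The curing-agent paste has self-accelerating decomposition temperature 46.4 °C, which is < 60 °C, so it is Group Z4 (Self-Reactive).
The blowing-agent compound has self-accelerating decomposition temperature 29.8 °C, which is < 60 °C, so it is Group Z4 (Self-Reactive).
The organic peroxide kit has self-accelerating decomposition temperature 41.5 °C, which is < 60 °C, so it is Group Z4 (Self-Reactive).
Group Z4 net quantity: (two 429.17 kg packs = 858.34 kg) + (three 375 kg packs = 1125 kg) + (two 429.17 kg packs = 858.34 kg) = 2841.68 kg.
2841.68 kg exceeds the road limit of 2500 kg for Group Z4.

No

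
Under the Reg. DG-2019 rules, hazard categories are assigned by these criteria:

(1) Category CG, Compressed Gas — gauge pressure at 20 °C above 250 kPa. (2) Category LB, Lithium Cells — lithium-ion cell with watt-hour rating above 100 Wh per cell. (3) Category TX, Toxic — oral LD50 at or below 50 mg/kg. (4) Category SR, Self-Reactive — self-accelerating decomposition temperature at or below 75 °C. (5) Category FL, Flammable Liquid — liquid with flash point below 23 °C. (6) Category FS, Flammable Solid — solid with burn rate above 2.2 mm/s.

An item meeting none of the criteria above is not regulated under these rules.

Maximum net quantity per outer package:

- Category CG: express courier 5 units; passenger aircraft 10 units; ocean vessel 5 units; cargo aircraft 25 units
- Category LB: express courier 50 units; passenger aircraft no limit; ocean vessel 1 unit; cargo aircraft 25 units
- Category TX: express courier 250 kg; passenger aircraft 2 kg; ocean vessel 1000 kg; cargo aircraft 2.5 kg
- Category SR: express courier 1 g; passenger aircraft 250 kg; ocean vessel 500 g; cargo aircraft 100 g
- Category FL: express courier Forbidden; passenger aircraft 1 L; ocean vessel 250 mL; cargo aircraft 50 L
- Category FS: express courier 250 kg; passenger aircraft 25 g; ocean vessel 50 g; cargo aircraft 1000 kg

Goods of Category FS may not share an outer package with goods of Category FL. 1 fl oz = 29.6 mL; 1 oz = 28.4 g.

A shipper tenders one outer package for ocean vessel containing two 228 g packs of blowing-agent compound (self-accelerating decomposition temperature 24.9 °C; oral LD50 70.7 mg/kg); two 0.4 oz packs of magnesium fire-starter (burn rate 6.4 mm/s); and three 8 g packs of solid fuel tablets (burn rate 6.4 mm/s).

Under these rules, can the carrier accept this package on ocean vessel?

Yes

With self-accelerating decomposition temperature 24.9 °C (≤ 75 °C), the blowing-agent compound falls in Category SR.
Burn rate 6.4 mm/s meets the Category FS criterion (Flammable Solid), so the magnesium fire-starter is Category FS.
Burn rate 6.4 mm/s meets the Category FS criterion (Flammable Solid), so the solid fuel tablets are Category FS.
Category FS net quantity: (two 0.4 oz packs = 22.72 g) + (three 8 g packs = 24 g) = 46.72 g.
46.72 g is within the ocean vessel limit of 50 g for Category FS.
Category SR quantity: two 228 g packs = 456 g.
That is within the Category SR ocean vessel limit of 500 g.
The segregation rule (Category FS with Category FL) does not apply to Category FS with Category SR.
Every hazard category is within its ocean vessel limit and no segregation rule is violated.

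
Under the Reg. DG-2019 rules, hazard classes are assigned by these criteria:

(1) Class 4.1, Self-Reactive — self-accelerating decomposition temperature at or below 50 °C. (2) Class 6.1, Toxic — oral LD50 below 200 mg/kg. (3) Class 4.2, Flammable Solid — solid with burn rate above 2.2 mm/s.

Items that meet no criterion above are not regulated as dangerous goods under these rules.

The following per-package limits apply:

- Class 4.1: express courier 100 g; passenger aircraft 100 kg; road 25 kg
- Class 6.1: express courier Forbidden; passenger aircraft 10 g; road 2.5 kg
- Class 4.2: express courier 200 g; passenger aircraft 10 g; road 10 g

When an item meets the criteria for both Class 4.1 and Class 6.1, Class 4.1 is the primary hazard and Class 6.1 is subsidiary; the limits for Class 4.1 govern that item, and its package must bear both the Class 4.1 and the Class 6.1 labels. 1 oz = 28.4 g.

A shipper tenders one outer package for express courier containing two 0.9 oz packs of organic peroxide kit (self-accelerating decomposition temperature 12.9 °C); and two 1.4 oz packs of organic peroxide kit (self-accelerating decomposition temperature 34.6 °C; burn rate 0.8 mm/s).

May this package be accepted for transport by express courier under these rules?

With self-accelerating decomposition temperature 12.9 °C (≤ 50 °C), the organic peroxide kit falls in Class 4.1.
Self-accelerating decomposition temperature 34.6 °C meets the Class 4.1 criterion (Self-Reactive), so the organic peroxide kit is Class 4.1.
Class 4.1 net quantity: (two 0.9 oz packs = 51.12 g) + (two 1.4 oz packs = 79.52 g) = 130.64 g.
That exceeds the Class 4.1 express courier limit of 100 g.

No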